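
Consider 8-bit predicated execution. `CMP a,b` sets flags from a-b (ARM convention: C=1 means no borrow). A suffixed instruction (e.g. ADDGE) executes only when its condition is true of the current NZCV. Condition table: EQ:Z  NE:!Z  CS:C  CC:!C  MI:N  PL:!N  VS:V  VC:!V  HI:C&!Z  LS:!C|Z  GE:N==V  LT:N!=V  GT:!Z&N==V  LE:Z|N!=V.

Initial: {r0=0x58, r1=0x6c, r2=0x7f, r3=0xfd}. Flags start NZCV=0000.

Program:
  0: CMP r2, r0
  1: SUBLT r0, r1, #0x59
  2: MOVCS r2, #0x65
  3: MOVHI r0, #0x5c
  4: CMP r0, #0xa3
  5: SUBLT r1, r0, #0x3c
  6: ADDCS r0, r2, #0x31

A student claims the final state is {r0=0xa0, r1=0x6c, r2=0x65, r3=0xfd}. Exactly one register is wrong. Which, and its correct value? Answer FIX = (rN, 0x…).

FIX = (r0, 0x5c)

[0] flags=0010 → (cmp)
[1] flags=0010 LT?F → skip
[2] flags=0010 CS?T → r2=0x65
[3] flags=0010 HI?T → r0=0x5c
[4] flags=1001 → (cmp)
[5] flags=1001 LT?F → skip
[6] flags=1001 CS?F → skip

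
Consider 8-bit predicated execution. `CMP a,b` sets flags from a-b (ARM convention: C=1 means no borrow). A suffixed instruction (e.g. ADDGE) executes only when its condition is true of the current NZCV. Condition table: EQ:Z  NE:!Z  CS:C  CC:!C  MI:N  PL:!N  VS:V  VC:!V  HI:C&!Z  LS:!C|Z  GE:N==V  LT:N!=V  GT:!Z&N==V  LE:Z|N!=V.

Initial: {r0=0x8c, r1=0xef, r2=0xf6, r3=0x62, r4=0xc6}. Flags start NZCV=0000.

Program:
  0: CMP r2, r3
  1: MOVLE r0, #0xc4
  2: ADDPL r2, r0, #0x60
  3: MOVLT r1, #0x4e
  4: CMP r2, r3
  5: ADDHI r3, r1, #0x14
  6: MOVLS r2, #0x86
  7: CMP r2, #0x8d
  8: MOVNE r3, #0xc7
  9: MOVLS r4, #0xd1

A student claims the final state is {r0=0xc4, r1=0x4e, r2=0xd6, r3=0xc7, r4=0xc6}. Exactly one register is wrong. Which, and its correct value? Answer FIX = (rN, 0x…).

[0] flags=1010 → (cmp)
[1] flags=1010 LE?T → r0=0xc4
[2] flags=1010 PL?F → skip
[3] flags=1010 LT?T → r1=0x4e
[4] flags=1010 → (cmp)
[5] flags=1010 HI?T → r3=0x62
[6] flags=1010 LS?F → skip
[7] flags=0010 → (cmp)
[8] flags=0010 NE?T → r3=0xc7
[9] flags=0010 LS?F → skip

FIX = (r2, 0xf6)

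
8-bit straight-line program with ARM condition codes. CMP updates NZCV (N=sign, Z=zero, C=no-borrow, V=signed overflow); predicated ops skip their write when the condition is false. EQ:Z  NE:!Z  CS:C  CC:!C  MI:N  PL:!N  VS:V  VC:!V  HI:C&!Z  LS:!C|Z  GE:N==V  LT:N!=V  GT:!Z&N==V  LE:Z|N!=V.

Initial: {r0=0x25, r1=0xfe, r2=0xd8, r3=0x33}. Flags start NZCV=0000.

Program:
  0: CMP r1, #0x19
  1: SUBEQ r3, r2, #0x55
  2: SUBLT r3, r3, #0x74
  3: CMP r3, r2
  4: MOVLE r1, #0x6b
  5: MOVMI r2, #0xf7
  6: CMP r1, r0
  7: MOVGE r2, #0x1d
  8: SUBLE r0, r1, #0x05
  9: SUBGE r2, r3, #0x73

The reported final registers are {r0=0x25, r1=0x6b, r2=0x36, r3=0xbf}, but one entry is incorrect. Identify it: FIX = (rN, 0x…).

0: ✓ CMP  NZCV=1010
1: · SUBEQ
2: ✓ SUBLT  r3←0xbf
3: ✓ CMP  NZCV=1000
4: ✓ MOVLE  r1←0x6b
5: ✓ MOVMI  r2←0xf7
6: ✓ CMP  NZCV=0010
7: ✓ MOVGE  r2←0x1d
8: · SUBLE
9: ✓ SUBGE  r2←0x4c

FIX = (r2, 0x4c)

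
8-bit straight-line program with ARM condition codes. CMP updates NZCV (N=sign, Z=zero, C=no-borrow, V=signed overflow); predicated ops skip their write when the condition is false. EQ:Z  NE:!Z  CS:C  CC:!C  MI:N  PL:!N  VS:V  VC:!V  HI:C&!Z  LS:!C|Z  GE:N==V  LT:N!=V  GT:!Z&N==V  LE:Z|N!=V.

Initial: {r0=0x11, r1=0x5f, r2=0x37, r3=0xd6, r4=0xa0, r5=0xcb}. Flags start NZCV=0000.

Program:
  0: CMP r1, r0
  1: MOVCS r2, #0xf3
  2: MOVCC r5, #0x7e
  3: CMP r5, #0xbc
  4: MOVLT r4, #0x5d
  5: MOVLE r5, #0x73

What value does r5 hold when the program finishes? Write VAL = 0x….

VAL = 0xcb

[0] flags=0010 → (cmp)
[1] flags=0010 CS?T → r2=0xf3
[2] flags=0010 CC?F → skip
[3] flags=0010 → (cmp)
[4] flags=0010 LT?F → skip
[5] flags=0010 LE?F → skip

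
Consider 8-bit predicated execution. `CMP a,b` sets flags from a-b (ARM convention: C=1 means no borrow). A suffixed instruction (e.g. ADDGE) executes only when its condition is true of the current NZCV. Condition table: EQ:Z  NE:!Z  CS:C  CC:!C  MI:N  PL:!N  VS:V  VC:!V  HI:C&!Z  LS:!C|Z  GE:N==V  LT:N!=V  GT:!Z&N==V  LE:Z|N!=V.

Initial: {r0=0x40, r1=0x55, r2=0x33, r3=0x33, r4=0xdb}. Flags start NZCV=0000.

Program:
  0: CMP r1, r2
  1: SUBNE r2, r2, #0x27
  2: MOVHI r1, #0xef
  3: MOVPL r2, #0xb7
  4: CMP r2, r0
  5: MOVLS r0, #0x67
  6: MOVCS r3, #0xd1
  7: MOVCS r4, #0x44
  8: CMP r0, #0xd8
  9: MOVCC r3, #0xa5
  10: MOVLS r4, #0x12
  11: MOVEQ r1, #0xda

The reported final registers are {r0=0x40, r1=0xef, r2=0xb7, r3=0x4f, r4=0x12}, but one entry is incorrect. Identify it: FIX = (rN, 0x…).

0: ✓ CMP  NZCV=0010
1: ✓ SUBNE  r2←0x0c
2: ✓ MOVHI  r1←0xef
3: ✓ MOVPL  r2←0xb7
4: ✓ CMP  NZCV=0011
5: · MOVLS
6: ✓ MOVCS  r3←0xd1
7: ✓ MOVCS  r4←0x44
8: ✓ CMP  NZCV=0000
9: ✓ MOVCC  r3←0xa5
10: ✓ MOVLS  r4←0x12
11: · MOVEQ

FIX = (r3, 0xa5)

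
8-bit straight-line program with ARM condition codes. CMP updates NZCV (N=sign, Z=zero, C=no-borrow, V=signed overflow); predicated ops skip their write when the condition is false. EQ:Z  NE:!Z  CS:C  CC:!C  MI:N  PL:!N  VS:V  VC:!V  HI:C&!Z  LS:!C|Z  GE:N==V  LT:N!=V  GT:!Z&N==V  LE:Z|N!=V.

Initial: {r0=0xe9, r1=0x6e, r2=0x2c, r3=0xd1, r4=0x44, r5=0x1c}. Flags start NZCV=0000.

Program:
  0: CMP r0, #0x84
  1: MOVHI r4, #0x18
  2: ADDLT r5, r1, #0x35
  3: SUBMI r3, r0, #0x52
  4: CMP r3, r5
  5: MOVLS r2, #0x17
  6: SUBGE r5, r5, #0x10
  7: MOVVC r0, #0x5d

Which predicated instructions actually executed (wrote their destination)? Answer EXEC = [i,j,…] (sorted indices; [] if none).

EXEC = [1,7]

[0] flags=0010 → (cmp)
[1] flags=0010 HI?T → r4=0x18
[2] flags=0010 LT?F → skip
[3] flags=0010 MI?F → skip
[4] flags=1010 → (cmp)
[5] flags=1010 LS?F → skip
[6] flags=1010 GE?F → skip
[7] flags=1010 VC?T → r0=0x5d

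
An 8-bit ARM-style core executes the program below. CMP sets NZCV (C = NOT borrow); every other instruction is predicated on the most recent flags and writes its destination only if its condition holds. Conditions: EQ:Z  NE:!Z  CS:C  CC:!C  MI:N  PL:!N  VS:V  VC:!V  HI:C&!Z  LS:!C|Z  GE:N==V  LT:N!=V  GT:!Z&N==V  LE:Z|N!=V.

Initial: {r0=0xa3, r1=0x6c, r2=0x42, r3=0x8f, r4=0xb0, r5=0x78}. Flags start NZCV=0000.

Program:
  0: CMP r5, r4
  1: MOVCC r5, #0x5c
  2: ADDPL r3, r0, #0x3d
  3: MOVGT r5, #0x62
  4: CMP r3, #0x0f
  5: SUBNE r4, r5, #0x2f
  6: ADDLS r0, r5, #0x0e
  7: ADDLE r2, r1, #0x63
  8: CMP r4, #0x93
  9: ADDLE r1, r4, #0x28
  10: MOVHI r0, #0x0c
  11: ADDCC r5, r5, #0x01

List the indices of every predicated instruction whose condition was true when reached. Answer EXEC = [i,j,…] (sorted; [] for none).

[0] flags=1001 → (cmp)
[1] flags=1001 CC?T → r5=0x5c
[2] flags=1001 PL?F → skip
[3] flags=1001 GT?T → r5=0x62
[4] flags=1010 → (cmp)
[5] flags=1010 NE?T → r4=0x33
[6] flags=1010 LS?F → skip
[7] flags=1010 LE?T → r2=0xcf
[8] flags=1001 → (cmp)
[9] flags=1001 LE?F → skip
[10] flags=1001 HI?F → skip
[11] flags=1001 CC?T → r5=0x63

EXEC = [1,3,5,7,11]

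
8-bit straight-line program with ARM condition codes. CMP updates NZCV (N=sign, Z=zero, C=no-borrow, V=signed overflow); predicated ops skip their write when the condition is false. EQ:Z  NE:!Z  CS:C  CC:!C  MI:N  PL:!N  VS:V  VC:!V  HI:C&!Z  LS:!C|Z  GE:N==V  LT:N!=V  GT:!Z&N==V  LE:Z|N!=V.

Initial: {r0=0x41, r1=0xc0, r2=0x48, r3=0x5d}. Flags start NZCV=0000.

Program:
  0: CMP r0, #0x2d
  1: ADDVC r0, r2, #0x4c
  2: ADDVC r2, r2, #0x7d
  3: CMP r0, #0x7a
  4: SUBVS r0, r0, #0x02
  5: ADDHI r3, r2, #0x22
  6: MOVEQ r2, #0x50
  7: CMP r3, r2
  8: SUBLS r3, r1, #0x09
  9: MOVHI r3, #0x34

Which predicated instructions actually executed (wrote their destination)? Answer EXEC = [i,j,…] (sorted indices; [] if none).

EXEC = [1,2,4,5,9]

0: ✓ CMP  NZCV=0010
1: ✓ ADDVC  r0←0x94
2: ✓ ADDVC  r2←0xc5
3: ✓ CMP  NZCV=0011
4: ✓ SUBVS  r0←0x92
5: ✓ ADDHI  r3←0xe7
6: · MOVEQ
7: ✓ CMP  NZCV=0010
8: · SUBLS
9: ✓ MOVHI  r3←0x34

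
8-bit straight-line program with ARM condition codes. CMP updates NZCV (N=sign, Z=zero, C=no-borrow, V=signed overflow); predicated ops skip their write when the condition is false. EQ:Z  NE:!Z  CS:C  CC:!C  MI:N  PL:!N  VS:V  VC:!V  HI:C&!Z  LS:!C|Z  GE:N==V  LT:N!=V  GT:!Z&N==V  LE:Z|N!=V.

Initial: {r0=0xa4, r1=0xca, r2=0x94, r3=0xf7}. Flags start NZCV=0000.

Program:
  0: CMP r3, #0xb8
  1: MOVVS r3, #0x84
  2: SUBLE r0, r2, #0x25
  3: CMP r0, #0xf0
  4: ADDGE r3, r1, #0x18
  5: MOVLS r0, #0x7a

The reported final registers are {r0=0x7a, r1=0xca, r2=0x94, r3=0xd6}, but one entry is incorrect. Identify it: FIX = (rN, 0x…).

[0] flags=0010 → (cmp)
[1] flags=0010 VS?F → skip
[2] flags=0010 LE?F → skip
[3] flags=1000 → (cmp)
[4] flags=1000 GE?F → skip
[5] flags=1000 LS?T → r0=0x7a

FIX = (r3, 0xf7)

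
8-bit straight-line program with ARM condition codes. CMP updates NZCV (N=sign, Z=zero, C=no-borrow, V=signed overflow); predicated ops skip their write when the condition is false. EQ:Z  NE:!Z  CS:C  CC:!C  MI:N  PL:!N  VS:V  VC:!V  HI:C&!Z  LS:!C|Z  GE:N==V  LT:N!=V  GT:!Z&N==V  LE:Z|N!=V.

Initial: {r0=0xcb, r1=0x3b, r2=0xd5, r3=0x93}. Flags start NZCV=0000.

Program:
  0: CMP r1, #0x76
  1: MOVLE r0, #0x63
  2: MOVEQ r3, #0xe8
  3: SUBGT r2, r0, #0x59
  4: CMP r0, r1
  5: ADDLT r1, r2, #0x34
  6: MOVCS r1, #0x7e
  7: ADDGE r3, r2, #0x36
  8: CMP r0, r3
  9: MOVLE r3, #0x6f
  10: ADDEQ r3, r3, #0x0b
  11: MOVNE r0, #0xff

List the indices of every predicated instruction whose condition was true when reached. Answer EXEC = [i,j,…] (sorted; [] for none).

0: ✓ CMP  NZCV=1000
1: ✓ MOVLE  r0←0x63
2: · MOVEQ
3: · SUBGT
4: ✓ CMP  NZCV=0010
5: · ADDLT
6: ✓ MOVCS  r1←0x7e
7: ✓ ADDGE  r3←0x0b
8: ✓ CMP  NZCV=0010
9: · MOVLE
10: · ADDEQ
11: ✓ MOVNE  r0←0xff

EXEC = [1,6,7,11]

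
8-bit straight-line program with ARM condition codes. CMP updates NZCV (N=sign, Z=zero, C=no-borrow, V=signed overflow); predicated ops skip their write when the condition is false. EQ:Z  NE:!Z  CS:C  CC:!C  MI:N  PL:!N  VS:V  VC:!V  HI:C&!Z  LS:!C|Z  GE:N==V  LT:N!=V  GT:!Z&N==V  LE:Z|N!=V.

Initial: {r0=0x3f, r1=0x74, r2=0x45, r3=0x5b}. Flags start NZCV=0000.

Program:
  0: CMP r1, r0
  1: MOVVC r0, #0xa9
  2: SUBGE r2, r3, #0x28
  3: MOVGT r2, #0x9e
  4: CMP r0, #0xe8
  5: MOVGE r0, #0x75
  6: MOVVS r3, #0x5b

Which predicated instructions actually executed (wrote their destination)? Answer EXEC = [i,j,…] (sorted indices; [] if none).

EXEC = [1,2,3]

[0] flags=0010 → (cmp)
[1] flags=0010 VC?T → r0=0xa9
[2] flags=0010 GE?T → r2=0x33
[3] flags=0010 GT?T → r2=0x9e
[4] flags=1000 → (cmp)
[5] flags=1000 GE?F → skip
[6] flags=1000 VS?F → skip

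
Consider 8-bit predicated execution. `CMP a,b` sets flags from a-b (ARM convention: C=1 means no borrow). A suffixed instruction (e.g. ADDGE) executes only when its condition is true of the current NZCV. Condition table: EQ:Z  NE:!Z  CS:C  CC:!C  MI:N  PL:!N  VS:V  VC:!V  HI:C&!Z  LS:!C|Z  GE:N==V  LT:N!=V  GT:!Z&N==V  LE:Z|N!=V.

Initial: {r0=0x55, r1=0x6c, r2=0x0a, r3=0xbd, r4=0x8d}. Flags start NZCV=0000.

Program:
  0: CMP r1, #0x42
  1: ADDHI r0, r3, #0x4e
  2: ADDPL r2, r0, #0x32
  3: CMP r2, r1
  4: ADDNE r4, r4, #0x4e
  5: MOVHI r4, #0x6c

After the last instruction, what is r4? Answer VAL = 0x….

VAL = 0xdb

0: ✓ CMP  NZCV=0010
1: ✓ ADDHI  r0←0x0b
2: ✓ ADDPL  r2←0x3d
3: ✓ CMP  NZCV=1000
4: ✓ ADDNE  r4←0xdb
5: · MOVHI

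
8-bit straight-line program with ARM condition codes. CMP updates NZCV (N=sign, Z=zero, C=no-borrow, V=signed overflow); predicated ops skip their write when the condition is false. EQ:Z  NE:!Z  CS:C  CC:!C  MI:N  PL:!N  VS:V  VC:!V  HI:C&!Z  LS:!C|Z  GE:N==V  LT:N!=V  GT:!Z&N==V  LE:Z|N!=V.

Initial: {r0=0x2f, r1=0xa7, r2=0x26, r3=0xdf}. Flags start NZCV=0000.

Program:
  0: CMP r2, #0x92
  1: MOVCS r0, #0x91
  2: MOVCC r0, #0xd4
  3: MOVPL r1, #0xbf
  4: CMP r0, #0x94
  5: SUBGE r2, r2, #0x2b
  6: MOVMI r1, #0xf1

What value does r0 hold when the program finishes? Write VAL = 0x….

VAL = 0xd4

0: ✓ CMP  NZCV=1001
1: · MOVCS
2: ✓ MOVCC  r0←0xd4
3: · MOVPL
4: ✓ CMP  NZCV=0010
5: ✓ SUBGE  r2←0xfb
6: · MOVMI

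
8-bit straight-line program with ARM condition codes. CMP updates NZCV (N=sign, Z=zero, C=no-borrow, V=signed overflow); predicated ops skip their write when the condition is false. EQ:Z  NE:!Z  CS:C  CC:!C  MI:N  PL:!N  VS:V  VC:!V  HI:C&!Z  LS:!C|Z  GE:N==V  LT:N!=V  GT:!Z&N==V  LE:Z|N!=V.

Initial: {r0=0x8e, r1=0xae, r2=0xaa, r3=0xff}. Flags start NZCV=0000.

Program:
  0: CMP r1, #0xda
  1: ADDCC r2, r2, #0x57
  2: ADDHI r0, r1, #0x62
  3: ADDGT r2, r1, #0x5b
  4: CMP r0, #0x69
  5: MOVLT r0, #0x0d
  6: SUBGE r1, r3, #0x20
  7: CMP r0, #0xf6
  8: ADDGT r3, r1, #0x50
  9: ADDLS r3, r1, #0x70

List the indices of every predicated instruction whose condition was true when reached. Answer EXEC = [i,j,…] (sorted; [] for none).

[0] flags=1000 → (cmp)
[1] flags=1000 CC?T → r2=0x01
[2] flags=1000 HI?F → skip
[3] flags=1000 GT?F → skip
[4] flags=0011 → (cmp)
[5] flags=0011 LT?T → r0=0x0d
[6] flags=0011 GE?F → skip
[7] flags=0000 → (cmp)
[8] flags=0000 GT?T → r3=0xfe
[9] flags=0000 LS?T → r3=0x1e

EXEC = [1,5,8,9]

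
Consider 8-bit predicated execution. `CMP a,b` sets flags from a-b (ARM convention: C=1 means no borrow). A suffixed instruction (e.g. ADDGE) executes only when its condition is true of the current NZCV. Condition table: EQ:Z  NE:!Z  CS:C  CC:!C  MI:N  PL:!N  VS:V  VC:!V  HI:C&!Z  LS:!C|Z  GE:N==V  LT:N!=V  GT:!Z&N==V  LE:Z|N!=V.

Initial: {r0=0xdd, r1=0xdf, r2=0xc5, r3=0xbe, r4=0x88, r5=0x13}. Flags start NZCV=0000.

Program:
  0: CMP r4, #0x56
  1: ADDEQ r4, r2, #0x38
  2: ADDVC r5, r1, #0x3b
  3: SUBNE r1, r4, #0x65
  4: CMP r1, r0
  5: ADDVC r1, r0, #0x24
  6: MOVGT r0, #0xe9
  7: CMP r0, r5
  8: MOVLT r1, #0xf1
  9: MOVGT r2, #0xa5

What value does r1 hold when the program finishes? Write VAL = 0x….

VAL = 0xf1

0: ✓ CMP  NZCV=0011
1: · ADDEQ
2: · ADDVC
3: ✓ SUBNE  r1←0x23
4: ✓ CMP  NZCV=0000
5: ✓ ADDVC  r1←0x01
6: ✓ MOVGT  r0←0xe9
7: ✓ CMP  NZCV=1010
8: ✓ MOVLT  r1←0xf1
9: · MOVGT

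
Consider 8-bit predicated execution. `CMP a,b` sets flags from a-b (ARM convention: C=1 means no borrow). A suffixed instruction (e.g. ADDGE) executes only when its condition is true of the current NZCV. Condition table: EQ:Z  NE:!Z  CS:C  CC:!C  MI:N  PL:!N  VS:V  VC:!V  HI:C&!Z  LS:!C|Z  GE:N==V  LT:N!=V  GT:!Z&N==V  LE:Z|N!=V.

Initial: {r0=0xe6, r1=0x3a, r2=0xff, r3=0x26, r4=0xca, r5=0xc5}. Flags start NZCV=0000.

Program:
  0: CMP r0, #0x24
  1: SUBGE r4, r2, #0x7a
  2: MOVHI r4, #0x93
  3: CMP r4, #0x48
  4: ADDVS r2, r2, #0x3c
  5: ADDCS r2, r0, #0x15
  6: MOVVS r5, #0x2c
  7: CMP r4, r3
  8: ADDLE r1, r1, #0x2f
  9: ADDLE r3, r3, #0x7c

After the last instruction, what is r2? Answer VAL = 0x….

VAL = 0xfb

0: ✓ CMP  NZCV=1010
1: · SUBGE
2: ✓ MOVHI  r4←0x93
3: ✓ CMP  NZCV=0011
4: ✓ ADDVS  r2←0x3b
5: ✓ ADDCS  r2←0xfb
6: ✓ MOVVS  r5←0x2c
7: ✓ CMP  NZCV=0011
8: ✓ ADDLE  r1←0x69
9: ✓ ADDLE  r3←0xa2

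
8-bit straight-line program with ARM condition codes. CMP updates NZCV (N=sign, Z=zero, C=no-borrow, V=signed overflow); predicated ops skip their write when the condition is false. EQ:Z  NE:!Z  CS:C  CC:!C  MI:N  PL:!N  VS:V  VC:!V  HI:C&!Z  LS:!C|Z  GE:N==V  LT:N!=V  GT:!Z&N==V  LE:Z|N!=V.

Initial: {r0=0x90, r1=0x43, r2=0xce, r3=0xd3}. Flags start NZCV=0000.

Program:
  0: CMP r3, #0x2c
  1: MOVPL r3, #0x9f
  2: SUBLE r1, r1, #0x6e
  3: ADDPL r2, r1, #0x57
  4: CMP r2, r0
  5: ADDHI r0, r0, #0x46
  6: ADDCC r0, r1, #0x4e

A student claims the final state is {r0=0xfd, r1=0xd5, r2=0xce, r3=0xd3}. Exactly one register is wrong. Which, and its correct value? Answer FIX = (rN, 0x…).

FIX = (r0, 0xd6)

[0] flags=1010 → (cmp)
[1] flags=1010 PL?F → skip
[2] flags=1010 LE?T → r1=0xd5
[3] flags=1010 PL?F → skip
[4] flags=0010 → (cmp)
[5] flags=0010 HI?T → r0=0xd6
[6] flags=0010 CC?F → skip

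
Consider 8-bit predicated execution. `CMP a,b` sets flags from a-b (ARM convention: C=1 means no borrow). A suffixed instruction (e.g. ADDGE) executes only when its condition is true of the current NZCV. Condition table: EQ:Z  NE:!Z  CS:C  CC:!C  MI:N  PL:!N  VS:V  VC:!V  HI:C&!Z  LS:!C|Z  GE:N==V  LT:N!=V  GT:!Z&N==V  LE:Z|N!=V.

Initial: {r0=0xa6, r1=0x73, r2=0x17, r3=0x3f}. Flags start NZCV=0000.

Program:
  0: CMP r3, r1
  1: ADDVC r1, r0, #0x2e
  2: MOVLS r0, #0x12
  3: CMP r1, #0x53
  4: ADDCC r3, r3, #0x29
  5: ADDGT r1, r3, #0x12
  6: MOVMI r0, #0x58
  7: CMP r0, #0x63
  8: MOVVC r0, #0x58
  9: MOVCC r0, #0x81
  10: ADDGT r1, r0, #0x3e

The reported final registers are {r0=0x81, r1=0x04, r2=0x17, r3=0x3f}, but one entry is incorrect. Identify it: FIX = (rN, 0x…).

[0] flags=1000 → (cmp)
[1] flags=1000 VC?T → r1=0xd4
[2] flags=1000 LS?T → r0=0x12
[3] flags=1010 → (cmp)
[4] flags=1010 CC?F → skip
[5] flags=1010 GT?F → skip
[6] flags=1010 MI?T → r0=0x58
[7] flags=1000 → (cmp)
[8] flags=1000 VC?T → r0=0x58
[9] flags=1000 CC?T → r0=0x81
[10] flags=1000 GT?F → skip

FIX = (r1, 0xd4)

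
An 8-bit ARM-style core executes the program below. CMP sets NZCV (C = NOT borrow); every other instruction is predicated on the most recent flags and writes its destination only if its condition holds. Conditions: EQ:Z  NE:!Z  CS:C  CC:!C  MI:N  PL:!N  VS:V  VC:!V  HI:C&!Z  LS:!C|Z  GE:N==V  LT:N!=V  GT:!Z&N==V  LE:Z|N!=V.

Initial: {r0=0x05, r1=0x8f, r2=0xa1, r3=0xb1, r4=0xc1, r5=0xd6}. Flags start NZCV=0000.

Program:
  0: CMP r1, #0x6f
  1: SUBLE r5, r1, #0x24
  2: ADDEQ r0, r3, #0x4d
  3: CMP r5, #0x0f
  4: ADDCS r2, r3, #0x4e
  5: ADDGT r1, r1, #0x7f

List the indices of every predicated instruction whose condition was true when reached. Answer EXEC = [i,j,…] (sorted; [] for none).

EXEC = [1,4,5]

[0] flags=0011 → (cmp)
[1] flags=0011 LE?T → r5=0x6b
[2] flags=0011 EQ?F → skip
[3] flags=0010 → (cmp)
[4] flags=0010 CS?T → r2=0xff
[5] flags=0010 GT?T → r1=0x0e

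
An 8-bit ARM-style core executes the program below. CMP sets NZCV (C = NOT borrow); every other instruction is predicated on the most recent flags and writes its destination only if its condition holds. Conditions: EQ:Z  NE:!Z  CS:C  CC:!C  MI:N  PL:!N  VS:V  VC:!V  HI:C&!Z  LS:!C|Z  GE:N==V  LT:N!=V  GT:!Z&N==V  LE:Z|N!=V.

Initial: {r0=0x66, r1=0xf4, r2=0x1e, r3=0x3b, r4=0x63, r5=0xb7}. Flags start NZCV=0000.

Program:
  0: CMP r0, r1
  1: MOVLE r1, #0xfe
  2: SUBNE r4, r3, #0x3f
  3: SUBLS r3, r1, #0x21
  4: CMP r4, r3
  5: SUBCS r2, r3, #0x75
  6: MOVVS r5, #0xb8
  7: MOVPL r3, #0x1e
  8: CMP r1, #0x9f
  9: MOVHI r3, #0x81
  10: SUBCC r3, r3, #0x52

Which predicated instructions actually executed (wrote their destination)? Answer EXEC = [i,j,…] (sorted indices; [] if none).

EXEC = [2,3,5,7,9]

[0] flags=0000 → (cmp)
[1] flags=0000 LE?F → skip
[2] flags=0000 NE?T → r4=0xfc
[3] flags=0000 LS?T → r3=0xd3
[4] flags=0010 → (cmp)
[5] flags=0010 CS?T → r2=0x5e
[6] flags=0010 VS?F → skip
[7] flags=0010 PL?T → r3=0x1e
[8] flags=0010 → (cmp)
[9] flags=0010 HI?T → r3=0x81
[10] flags=0010 CC?F → skip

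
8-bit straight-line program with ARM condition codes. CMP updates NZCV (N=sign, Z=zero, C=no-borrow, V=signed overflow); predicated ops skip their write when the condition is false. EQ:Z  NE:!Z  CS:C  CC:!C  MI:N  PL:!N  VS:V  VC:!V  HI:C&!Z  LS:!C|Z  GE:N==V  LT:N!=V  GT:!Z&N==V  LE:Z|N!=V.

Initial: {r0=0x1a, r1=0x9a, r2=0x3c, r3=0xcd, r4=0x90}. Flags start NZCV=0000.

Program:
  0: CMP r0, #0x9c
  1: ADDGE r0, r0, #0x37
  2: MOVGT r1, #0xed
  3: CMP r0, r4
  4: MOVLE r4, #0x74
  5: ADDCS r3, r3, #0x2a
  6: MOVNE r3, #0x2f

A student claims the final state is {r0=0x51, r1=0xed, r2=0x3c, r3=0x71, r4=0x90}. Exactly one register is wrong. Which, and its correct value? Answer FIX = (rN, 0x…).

0: ✓ CMP  NZCV=0000
1: ✓ ADDGE  r0←0x51
2: ✓ MOVGT  r1←0xed
3: ✓ CMP  NZCV=1001
4: · MOVLE
5: · ADDCS
6: ✓ MOVNE  r3←0x2f

FIX = (r3, 0x2f)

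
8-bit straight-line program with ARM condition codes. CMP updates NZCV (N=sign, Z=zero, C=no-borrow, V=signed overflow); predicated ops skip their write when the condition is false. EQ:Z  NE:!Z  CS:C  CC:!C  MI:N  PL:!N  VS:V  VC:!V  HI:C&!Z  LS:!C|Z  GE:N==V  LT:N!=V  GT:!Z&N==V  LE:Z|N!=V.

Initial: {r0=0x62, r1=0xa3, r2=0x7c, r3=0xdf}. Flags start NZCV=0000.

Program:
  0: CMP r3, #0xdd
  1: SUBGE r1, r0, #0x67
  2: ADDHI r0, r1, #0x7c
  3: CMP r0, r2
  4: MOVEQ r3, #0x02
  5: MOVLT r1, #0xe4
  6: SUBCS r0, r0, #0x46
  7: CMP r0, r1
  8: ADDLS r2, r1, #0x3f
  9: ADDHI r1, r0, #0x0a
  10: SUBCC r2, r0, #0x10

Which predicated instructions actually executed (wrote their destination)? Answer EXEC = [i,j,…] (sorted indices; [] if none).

0: ✓ CMP  NZCV=0010
1: ✓ SUBGE  r1←0xfb
2: ✓ ADDHI  r0←0x77
3: ✓ CMP  NZCV=1000
4: · MOVEQ
5: ✓ MOVLT  r1←0xe4
6: · SUBCS
7: ✓ CMP  NZCV=1001
8: ✓ ADDLS  r2←0x23
9: · ADDHI
10: ✓ SUBCC  r2←0x67

EXEC = [1,2,5,8,10]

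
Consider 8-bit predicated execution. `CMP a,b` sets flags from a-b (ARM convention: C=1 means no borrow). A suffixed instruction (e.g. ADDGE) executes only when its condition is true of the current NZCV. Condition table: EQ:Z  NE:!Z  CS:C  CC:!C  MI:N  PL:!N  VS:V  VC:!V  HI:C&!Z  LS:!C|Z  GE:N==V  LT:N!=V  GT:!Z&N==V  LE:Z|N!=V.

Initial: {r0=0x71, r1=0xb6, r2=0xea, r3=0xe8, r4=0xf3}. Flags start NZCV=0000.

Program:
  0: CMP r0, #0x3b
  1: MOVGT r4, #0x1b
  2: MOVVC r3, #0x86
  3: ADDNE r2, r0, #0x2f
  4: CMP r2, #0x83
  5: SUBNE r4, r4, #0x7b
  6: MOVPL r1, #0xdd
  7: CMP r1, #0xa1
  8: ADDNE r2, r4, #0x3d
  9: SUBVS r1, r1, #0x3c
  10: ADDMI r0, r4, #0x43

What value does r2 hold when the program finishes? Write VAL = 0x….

[0] flags=0010 → (cmp)
[1] flags=0010 GT?T → r4=0x1b
[2] flags=0010 VC?T → r3=0x86
[3] flags=0010 NE?T → r2=0xa0
[4] flags=0010 → (cmp)
[5] flags=0010 NE?T → r4=0xa0
[6] flags=0010 PL?T → r1=0xdd
[7] flags=0010 → (cmp)
[8] flags=0010 NE?T → r2=0xdd
[9] flags=0010 VS?F → skip
[10] flags=0010 MI?F → skip

VAL = 0xdd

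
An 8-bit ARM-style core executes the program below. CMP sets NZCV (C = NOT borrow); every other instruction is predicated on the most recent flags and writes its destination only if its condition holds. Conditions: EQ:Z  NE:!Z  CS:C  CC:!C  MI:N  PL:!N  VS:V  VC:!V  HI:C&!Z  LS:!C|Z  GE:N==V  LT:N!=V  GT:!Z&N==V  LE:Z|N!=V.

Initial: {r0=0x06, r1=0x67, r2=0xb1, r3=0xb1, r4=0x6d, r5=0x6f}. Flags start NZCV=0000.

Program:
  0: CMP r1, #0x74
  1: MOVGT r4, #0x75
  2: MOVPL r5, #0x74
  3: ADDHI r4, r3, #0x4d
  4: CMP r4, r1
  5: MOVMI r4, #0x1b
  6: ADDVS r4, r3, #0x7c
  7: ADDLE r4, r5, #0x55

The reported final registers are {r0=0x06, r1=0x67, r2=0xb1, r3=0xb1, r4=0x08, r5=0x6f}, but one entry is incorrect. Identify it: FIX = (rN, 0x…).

FIX = (r4, 0x6d)

[0] flags=1000 → (cmp)
[1] flags=1000 GT?F → skip
[2] flags=1000 PL?F → skip
[3] flags=1000 HI?F → skip
[4] flags=0010 → (cmp)
[5] flags=0010 MI?F → skip
[6] flags=0010 VS?F → skip
[7] flags=0010 LE?F → skip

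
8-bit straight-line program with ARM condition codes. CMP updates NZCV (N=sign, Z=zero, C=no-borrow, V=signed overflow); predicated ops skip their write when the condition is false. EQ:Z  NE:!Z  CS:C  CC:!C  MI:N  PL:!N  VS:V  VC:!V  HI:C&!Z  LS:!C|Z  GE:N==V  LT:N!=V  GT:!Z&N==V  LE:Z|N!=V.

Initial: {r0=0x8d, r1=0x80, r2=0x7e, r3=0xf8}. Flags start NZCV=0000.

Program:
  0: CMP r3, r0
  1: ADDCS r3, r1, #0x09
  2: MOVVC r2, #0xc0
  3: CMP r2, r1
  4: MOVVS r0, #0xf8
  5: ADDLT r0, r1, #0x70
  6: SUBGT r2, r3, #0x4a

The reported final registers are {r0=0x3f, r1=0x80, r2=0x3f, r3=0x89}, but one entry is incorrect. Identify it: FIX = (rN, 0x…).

0: ✓ CMP  NZCV=0010
1: ✓ ADDCS  r3←0x89
2: ✓ MOVVC  r2←0xc0
3: ✓ CMP  NZCV=0010
4: · MOVVS
5: · ADDLT
6: ✓ SUBGT  r2←0x3f

FIX = (r0, 0x8d)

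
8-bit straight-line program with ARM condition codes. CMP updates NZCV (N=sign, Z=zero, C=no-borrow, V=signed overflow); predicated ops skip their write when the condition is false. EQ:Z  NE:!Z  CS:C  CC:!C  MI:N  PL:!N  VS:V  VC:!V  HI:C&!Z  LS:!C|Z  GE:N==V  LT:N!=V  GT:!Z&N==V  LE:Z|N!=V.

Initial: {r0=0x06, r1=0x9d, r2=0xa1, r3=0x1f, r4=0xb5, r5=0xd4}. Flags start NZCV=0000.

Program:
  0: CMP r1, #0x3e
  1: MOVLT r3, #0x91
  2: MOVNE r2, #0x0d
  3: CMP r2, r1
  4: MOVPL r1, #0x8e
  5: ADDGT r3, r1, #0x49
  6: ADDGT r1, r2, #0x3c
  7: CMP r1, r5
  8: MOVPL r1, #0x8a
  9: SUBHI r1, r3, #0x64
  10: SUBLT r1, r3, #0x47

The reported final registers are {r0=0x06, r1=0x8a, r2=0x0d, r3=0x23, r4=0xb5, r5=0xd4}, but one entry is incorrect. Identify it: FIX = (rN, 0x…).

FIX = (r3, 0xd7)

0: ✓ CMP  NZCV=0011
1: ✓ MOVLT  r3←0x91
2: ✓ MOVNE  r2←0x0d
3: ✓ CMP  NZCV=0000
4: ✓ MOVPL  r1←0x8e
5: ✓ ADDGT  r3←0xd7
6: ✓ ADDGT  r1←0x49
7: ✓ CMP  NZCV=0000
8: ✓ MOVPL  r1←0x8a
9: · SUBHI
10: · SUBLT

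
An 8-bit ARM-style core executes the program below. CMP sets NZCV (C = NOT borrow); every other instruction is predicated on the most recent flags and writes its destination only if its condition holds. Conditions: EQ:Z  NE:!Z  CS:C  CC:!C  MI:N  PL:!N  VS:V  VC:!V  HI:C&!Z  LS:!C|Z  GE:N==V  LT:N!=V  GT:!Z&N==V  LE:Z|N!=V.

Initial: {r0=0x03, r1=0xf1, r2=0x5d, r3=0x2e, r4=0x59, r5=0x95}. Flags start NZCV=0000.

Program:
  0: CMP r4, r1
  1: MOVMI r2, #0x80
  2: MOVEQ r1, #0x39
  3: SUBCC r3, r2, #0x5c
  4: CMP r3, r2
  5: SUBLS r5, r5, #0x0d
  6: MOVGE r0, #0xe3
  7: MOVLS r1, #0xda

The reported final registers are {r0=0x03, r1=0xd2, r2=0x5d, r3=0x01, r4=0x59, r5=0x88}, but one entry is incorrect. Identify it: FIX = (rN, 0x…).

FIX = (r1, 0xda)

0: ✓ CMP  NZCV=0000
1: · MOVMI
2: · MOVEQ
3: ✓ SUBCC  r3←0x01
4: ✓ CMP  NZCV=1000
5: ✓ SUBLS  r5←0x88
6: · MOVGE
7: ✓ MOVLS  r1←0xda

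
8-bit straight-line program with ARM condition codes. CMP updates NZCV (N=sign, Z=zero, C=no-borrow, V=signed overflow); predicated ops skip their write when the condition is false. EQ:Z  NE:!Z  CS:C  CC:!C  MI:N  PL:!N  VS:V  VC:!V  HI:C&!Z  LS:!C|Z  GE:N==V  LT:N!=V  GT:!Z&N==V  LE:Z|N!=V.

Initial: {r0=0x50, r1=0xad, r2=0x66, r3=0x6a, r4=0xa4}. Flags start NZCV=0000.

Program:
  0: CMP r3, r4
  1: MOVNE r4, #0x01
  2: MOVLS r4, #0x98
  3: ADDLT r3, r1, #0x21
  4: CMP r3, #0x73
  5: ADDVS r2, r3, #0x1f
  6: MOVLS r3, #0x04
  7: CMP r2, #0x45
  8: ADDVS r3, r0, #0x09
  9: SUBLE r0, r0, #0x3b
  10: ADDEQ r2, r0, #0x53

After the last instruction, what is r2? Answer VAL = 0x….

[0] flags=1001 → (cmp)
[1] flags=1001 NE?T → r4=0x01
[2] flags=1001 LS?T → r4=0x98
[3] flags=1001 LT?F → skip
[4] flags=1000 → (cmp)
[5] flags=1000 VS?F → skip
[6] flags=1000 LS?T → r3=0x04
[7] flags=0010 → (cmp)
[8] flags=0010 VS?F → skip
[9] flags=0010 LE?F → skip
[10] flags=0010 EQ?F → skip

VAL = 0x66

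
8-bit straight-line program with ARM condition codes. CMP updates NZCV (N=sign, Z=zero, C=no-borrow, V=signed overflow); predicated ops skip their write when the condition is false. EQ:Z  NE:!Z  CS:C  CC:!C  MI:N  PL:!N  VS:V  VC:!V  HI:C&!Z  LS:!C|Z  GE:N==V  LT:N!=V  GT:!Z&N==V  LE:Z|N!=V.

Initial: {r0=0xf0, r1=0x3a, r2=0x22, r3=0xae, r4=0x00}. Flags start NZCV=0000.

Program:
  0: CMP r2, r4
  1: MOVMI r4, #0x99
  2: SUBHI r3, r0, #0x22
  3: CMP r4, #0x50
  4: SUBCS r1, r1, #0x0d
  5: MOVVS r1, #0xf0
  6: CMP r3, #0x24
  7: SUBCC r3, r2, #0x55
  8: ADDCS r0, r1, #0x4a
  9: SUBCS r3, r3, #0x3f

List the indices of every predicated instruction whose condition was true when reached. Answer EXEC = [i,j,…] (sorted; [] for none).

0: ✓ CMP  NZCV=0010
1: · MOVMI
2: ✓ SUBHI  r3←0xce
3: ✓ CMP  NZCV=1000
4: · SUBCS
5: · MOVVS
6: ✓ CMP  NZCV=1010
7: · SUBCC
8: ✓ ADDCS  r0←0x84
9: ✓ SUBCS  r3←0x8f

EXEC = [2,8,9]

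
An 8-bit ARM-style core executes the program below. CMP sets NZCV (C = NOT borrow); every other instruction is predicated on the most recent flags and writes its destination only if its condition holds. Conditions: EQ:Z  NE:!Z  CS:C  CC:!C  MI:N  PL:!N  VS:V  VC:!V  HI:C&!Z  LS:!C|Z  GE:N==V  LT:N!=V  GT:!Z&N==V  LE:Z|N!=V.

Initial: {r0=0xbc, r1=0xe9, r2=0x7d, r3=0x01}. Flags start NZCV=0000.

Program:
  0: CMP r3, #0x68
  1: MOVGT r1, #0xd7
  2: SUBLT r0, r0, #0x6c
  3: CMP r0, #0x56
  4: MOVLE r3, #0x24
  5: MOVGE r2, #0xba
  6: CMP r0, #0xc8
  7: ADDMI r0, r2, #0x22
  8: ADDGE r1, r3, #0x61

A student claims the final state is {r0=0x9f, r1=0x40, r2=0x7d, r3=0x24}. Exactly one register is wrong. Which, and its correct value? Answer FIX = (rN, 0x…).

FIX = (r1, 0x85)

0: ✓ CMP  NZCV=1000
1: · MOVGT
2: ✓ SUBLT  r0←0x50
3: ✓ CMP  NZCV=1000
4: ✓ MOVLE  r3←0x24
5: · MOVGE
6: ✓ CMP  NZCV=1001
7: ✓ ADDMI  r0←0x9f
8: ✓ ADDGE  r1←0x85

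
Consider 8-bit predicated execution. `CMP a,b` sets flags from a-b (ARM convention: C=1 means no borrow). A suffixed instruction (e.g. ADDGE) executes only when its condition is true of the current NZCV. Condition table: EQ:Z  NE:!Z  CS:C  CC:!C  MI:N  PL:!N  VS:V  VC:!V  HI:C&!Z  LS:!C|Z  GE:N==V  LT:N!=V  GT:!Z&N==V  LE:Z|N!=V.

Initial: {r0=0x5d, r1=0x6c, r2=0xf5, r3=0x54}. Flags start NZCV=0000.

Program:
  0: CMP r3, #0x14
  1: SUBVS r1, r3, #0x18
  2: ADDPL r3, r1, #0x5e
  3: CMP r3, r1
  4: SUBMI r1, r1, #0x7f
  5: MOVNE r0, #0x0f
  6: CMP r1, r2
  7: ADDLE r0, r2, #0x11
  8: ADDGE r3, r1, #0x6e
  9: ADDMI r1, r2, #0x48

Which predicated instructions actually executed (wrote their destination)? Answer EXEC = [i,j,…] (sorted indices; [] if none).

[0] flags=0010 → (cmp)
[1] flags=0010 VS?F → skip
[2] flags=0010 PL?T → r3=0xca
[3] flags=0011 → (cmp)
[4] flags=0011 MI?F → skip
[5] flags=0011 NE?T → r0=0x0f
[6] flags=0000 → (cmp)
[7] flags=0000 LE?F → skip
[8] flags=0000 GE?T → r3=0xda
[9] flags=0000 MI?F → skip

EXEC = [2,5,8]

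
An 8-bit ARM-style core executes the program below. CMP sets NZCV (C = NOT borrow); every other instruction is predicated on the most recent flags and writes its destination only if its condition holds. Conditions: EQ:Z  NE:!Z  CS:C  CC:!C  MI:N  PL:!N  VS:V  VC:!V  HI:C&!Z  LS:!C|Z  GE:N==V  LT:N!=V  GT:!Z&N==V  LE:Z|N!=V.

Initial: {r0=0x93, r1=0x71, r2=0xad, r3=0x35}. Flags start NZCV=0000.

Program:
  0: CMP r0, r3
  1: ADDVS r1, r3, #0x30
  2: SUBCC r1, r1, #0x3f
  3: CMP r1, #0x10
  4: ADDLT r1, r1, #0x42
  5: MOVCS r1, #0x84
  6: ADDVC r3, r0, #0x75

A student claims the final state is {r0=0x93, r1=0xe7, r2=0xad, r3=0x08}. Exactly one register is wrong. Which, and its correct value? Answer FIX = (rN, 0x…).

0: ✓ CMP  NZCV=0011
1: ✓ ADDVS  r1←0x65
2: · SUBCC
3: ✓ CMP  NZCV=0010
4: · ADDLT
5: ✓ MOVCS  r1←0x84
6: ✓ ADDVC  r3←0x08

FIX = (r1, 0x84)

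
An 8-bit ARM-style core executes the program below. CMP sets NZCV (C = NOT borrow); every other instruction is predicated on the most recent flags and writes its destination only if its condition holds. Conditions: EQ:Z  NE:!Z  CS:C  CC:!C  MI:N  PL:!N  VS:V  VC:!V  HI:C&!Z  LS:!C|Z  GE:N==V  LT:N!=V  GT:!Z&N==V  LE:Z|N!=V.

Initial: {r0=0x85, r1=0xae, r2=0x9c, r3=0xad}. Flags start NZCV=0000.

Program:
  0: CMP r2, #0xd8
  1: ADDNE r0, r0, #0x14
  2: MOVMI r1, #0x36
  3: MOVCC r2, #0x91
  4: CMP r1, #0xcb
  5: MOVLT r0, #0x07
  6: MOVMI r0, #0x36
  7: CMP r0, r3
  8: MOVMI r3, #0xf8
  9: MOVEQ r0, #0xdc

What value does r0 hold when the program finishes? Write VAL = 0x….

VAL = 0x99

[0] flags=1000 → (cmp)
[1] flags=1000 NE?T → r0=0x99
[2] flags=1000 MI?T → r1=0x36
[3] flags=1000 CC?T → r2=0x91
[4] flags=0000 → (cmp)
[5] flags=0000 LT?F → skip
[6] flags=0000 MI?F → skip
[7] flags=1000 → (cmp)
[8] flags=1000 MI?T → r3=0xf8
[9] flags=1000 EQ?F → skip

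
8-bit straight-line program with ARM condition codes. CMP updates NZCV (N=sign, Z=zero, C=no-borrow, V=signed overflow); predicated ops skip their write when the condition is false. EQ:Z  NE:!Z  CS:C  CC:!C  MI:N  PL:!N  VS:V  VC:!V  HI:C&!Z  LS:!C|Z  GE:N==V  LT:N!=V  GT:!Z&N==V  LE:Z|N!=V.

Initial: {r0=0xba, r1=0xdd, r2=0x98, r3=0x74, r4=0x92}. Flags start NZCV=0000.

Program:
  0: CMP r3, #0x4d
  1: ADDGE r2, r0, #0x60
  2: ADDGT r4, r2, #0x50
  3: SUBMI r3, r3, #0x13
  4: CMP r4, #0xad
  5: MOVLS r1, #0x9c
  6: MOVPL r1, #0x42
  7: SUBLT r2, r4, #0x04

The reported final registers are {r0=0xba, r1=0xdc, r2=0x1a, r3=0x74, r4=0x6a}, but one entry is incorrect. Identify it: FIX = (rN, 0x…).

FIX = (r1, 0x9c)

0: ✓ CMP  NZCV=0010
1: ✓ ADDGE  r2←0x1a
2: ✓ ADDGT  r4←0x6a
3: · SUBMI
4: ✓ CMP  NZCV=1001
5: ✓ MOVLS  r1←0x9c
6: · MOVPL
7: · SUBLT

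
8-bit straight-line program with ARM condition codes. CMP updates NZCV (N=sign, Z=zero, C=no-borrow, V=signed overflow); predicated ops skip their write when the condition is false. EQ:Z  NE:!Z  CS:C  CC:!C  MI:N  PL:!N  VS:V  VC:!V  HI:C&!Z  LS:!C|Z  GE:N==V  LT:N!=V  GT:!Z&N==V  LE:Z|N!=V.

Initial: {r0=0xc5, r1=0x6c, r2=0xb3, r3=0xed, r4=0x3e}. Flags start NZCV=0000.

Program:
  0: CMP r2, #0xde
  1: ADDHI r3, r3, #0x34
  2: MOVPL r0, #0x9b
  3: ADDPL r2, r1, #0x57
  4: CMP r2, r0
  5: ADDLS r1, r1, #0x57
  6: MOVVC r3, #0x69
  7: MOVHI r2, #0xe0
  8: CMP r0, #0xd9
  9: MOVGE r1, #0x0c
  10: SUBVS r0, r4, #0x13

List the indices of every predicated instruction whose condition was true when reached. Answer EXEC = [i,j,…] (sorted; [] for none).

EXEC = [5,6]

[0] flags=1000 → (cmp)
[1] flags=1000 HI?F → skip
[2] flags=1000 PL?F → skip
[3] flags=1000 PL?F → skip
[4] flags=1000 → (cmp)
[5] flags=1000 LS?T → r1=0xc3
[6] flags=1000 VC?T → r3=0x69
[7] flags=1000 HI?F → skip
[8] flags=1000 → (cmp)
[9] flags=1000 GE?F → skip
[10] flags=1000 VS?F → skip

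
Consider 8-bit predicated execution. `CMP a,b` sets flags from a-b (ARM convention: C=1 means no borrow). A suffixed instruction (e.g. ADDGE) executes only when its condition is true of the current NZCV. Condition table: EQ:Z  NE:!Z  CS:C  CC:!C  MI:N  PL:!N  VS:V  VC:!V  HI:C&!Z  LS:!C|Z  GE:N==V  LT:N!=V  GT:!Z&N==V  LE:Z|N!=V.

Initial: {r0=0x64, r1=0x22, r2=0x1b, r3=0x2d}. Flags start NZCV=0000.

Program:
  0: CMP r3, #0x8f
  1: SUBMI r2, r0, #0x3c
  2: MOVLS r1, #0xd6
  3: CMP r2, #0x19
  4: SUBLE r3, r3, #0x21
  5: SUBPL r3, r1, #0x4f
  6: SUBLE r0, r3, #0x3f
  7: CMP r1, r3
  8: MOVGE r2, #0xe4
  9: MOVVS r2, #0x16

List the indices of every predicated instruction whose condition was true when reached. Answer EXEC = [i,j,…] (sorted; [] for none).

0: ✓ CMP  NZCV=1001
1: ✓ SUBMI  r2←0x28
2: ✓ MOVLS  r1←0xd6
3: ✓ CMP  NZCV=0010
4: · SUBLE
5: ✓ SUBPL  r3←0x87
6: · SUBLE
7: ✓ CMP  NZCV=0010
8: ✓ MOVGE  r2←0xe4
9: · MOVVS

EXEC = [1,2,5,8]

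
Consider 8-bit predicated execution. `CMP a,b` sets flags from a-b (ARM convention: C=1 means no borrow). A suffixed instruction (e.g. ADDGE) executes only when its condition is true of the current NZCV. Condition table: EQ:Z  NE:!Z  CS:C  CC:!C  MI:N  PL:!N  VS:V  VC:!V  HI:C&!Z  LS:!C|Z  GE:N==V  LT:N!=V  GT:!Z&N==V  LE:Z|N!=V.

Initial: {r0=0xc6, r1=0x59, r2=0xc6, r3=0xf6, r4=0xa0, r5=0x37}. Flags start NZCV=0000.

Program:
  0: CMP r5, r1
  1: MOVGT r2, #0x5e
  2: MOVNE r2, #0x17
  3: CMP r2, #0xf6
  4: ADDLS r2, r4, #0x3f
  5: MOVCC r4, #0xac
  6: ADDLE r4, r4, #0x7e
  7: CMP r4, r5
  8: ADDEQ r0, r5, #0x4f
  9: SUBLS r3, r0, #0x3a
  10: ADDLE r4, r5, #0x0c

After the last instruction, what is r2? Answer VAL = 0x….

VAL = 0xdf

0: ✓ CMP  NZCV=1000
1: · MOVGT
2: ✓ MOVNE  r2←0x17
3: ✓ CMP  NZCV=0000
4: ✓ ADDLS  r2←0xdf
5: ✓ MOVCC  r4←0xac
6: · ADDLE
7: ✓ CMP  NZCV=0011
8: · ADDEQ
9: · SUBLS
10: ✓ ADDLE  r4←0x43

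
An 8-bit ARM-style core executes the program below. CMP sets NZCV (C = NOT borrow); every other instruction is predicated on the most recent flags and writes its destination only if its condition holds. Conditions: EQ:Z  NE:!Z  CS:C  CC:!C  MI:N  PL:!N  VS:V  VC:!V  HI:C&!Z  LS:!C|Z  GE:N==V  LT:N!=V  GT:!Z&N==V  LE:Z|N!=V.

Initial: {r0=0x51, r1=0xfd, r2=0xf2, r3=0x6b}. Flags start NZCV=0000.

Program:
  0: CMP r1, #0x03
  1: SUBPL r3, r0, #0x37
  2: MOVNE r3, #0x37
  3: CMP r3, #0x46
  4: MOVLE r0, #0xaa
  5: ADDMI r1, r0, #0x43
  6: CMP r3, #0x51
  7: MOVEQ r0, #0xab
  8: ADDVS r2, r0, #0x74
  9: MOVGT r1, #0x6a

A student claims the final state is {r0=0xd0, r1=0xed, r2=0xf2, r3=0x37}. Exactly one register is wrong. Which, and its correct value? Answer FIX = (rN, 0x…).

FIX = (r0, 0xaa)

[0] flags=1010 → (cmp)
[1] flags=1010 PL?F → skip
[2] flags=1010 NE?T → r3=0x37
[3] flags=1000 → (cmp)
[4] flags=1000 LE?T → r0=0xaa
[5] flags=1000 MI?T → r1=0xed
[6] flags=1000 → (cmp)
[7] flags=1000 EQ?F → skip
[8] flags=1000 VS?F → skip
[9] flags=1000 GT?F → skip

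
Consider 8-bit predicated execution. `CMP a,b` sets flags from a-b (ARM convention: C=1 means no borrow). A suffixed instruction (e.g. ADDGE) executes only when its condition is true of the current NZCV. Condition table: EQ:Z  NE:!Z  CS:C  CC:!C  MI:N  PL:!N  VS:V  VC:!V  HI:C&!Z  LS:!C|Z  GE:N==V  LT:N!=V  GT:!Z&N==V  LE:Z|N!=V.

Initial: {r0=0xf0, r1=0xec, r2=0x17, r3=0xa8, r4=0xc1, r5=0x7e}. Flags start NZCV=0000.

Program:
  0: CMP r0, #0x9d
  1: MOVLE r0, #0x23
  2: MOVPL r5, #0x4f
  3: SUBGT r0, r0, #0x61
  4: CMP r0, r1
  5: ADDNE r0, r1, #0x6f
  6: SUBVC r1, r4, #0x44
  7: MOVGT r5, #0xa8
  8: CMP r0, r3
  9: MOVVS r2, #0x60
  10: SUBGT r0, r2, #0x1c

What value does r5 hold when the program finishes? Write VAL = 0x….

0: ✓ CMP  NZCV=0010
1: · MOVLE
2: ✓ MOVPL  r5←0x4f
3: ✓ SUBGT  r0←0x8f
4: ✓ CMP  NZCV=1000
5: ✓ ADDNE  r0←0x5b
6: ✓ SUBVC  r1←0x7d
7: · MOVGT
8: ✓ CMP  NZCV=1001
9: ✓ MOVVS  r2←0x60
10: ✓ SUBGT  r0←0x44

VAL = 0x4f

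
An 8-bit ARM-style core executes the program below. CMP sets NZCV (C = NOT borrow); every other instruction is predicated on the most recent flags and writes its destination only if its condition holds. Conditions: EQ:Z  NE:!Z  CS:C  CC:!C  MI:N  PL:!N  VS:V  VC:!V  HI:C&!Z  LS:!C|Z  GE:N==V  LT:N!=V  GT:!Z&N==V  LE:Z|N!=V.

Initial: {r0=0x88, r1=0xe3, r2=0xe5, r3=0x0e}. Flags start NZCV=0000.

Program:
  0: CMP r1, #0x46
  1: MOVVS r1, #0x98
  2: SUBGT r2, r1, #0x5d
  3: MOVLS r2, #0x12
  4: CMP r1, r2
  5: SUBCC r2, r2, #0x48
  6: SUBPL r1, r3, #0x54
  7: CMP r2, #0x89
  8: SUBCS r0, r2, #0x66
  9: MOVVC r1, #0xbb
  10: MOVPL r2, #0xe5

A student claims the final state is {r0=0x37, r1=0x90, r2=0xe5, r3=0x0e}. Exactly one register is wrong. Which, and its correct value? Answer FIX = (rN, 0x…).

0: ✓ CMP  NZCV=1010
1: · MOVVS
2: · SUBGT
3: · MOVLS
4: ✓ CMP  NZCV=1000
5: ✓ SUBCC  r2←0x9d
6: · SUBPL
7: ✓ CMP  NZCV=0010
8: ✓ SUBCS  r0←0x37
9: ✓ MOVVC  r1←0xbb
10: ✓ MOVPL  r2←0xe5

FIX = (r1, 0xbb)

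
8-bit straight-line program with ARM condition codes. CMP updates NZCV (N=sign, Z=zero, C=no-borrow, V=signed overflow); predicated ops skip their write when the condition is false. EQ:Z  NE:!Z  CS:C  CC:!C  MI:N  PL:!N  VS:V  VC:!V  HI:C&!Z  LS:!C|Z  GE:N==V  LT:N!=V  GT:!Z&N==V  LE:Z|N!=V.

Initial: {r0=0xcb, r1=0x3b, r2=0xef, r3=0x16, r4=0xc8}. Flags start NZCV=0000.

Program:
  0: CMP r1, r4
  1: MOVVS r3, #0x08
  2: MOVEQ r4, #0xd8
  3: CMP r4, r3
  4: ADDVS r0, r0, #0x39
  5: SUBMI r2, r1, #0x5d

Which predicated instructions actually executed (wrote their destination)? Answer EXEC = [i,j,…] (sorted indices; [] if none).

[0] flags=0000 → (cmp)
[1] flags=0000 VS?F → skip
[2] flags=0000 EQ?F → skip
[3] flags=1010 → (cmp)
[4] flags=1010 VS?F → skip
[5] flags=1010 MI?T → r2=0xde

EXEC = [5]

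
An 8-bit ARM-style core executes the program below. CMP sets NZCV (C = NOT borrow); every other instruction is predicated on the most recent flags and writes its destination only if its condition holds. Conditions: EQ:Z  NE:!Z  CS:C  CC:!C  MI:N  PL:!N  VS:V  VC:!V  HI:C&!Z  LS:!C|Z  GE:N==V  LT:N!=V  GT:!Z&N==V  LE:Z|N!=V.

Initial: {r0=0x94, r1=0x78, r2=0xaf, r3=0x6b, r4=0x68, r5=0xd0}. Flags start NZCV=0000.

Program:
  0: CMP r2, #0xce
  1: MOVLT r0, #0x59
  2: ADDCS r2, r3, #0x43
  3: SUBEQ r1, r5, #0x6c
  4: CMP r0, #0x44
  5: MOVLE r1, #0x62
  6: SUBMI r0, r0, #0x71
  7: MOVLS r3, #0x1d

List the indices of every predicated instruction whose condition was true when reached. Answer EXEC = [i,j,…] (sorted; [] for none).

EXEC = [1]

[0] flags=1000 → (cmp)
[1] flags=1000 LT?T → r0=0x59
[2] flags=1000 CS?F → skip
[3] flags=1000 EQ?F → skip
[4] flags=0010 → (cmp)
[5] flags=0010 LE?F → skip
[6] flags=0010 MI?F → skip
[7] flags=0010 LS?F → skip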